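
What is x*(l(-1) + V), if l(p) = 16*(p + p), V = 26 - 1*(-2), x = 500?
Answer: -2000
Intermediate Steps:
V = 28 (V = 26 + 2 = 28)
l(p) = 32*p (l(p) = 16*(2*p) = 32*p)
x*(l(-1) + V) = 500*(32*(-1) + 28) = 500*(-32 + 28) = 500*(-4) = -2000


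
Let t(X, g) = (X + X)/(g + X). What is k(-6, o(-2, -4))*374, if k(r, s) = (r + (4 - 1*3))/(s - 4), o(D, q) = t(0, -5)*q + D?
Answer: 935/3 ≈ 311.67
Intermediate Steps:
t(X, g) = 2*X/(X + g) (t(X, g) = (2*X)/(X + g) = 2*X/(X + g))
o(D, q) = D (o(D, q) = (2*0/(0 - 5))*q + D = (2*0/(-5))*q + D = (2*0*(-1/5))*q + D = 0*q + D = 0 + D = D)
k(r, s) = (1 + r)/(-4 + s) (k(r, s) = (r + (4 - 3))/(-4 + s) = (r + 1)/(-4 + s) = (1 + r)/(-4 + s))
k(-6, o(-2, -4))*374 = ((1 - 6)/(-4 - 2))*374 = (-5/(-6))*374 = -1/6*(-5)*374 = (5/6)*374 = 935/3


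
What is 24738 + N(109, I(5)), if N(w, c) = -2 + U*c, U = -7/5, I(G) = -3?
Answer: 123701/5 ≈ 24740.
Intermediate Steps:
U = -7/5 (U = -7*1/5 = -7/5 ≈ -1.4000)
N(w, c) = -2 - 7*c/5
24738 + N(109, I(5)) = 24738 + (-2 - 7/5*(-3)) = 24738 + (-2 + 21/5) = 24738 + 11/5 = 123701/5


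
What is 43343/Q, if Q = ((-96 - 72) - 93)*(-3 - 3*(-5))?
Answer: -43343/3132 ≈ -13.839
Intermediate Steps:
Q = -3132 (Q = (-168 - 93)*(-3 + 15) = -261*12 = -3132)
43343/Q = 43343/(-3132) = 43343*(-1/3132) = -43343/3132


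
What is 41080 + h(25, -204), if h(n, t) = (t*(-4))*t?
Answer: -125384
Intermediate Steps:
h(n, t) = -4*t² (h(n, t) = (-4*t)*t = -4*t²)
41080 + h(25, -204) = 41080 - 4*(-204)² = 41080 - 4*41616 = 41080 - 166464 = -125384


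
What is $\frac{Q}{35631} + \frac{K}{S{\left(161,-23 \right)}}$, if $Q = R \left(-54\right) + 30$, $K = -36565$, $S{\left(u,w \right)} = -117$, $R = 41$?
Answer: $\frac{144732443}{463203} \approx 312.46$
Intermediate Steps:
$Q = -2184$ ($Q = 41 \left(-54\right) + 30 = -2214 + 30 = -2184$)
$\frac{Q}{35631} + \frac{K}{S{\left(161,-23 \right)}} = - \frac{2184}{35631} - \frac{36565}{-117} = \left(-2184\right) \frac{1}{35631} - - \frac{36565}{117} = - \frac{728}{11877} + \frac{36565}{117} = \frac{144732443}{463203}$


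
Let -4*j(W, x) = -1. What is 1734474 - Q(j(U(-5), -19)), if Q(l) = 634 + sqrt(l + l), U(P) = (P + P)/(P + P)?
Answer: 1733840 - sqrt(2)/2 ≈ 1.7338e+6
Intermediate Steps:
U(P) = 1 (U(P) = (2*P)/((2*P)) = (2*P)*(1/(2*P)) = 1)
j(W, x) = 1/4 (j(W, x) = -1/4*(-1) = 1/4)
Q(l) = 634 + sqrt(2)*sqrt(l) (Q(l) = 634 + sqrt(2*l) = 634 + sqrt(2)*sqrt(l))
1734474 - Q(j(U(-5), -19)) = 1734474 - (634 + sqrt(2)*sqrt(1/4)) = 1734474 - (634 + sqrt(2)*(1/2)) = 1734474 - (634 + sqrt(2)/2) = 1734474 + (-634 - sqrt(2)/2) = 1733840 - sqrt(2)/2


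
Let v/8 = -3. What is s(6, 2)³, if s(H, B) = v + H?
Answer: -5832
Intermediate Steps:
v = -24 (v = 8*(-3) = -24)
s(H, B) = -24 + H
s(6, 2)³ = (-24 + 6)³ = (-18)³ = -5832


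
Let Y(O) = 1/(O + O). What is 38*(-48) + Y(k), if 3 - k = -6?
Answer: -32831/18 ≈ -1823.9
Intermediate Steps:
k = 9 (k = 3 - 1*(-6) = 3 + 6 = 9)
Y(O) = 1/(2*O)
38*(-48) + Y(k) = 38*(-48) + (½)/9 = -1824 + (½)*(⅑) = -1824 + 1/18 = -32831/18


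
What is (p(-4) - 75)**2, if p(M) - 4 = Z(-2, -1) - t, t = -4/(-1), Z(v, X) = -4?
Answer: 6241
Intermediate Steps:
t = 4 (t = -4*(-1) = 4)
p(M) = -4 (p(M) = 4 + (-4 - 1*4) = 4 + (-4 - 4) = 4 - 8 = -4)
(p(-4) - 75)**2 = (-4 - 75)**2 = (-79)**2 = 6241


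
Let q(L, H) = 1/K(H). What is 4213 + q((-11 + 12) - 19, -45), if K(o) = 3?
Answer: 12640/3 ≈ 4213.3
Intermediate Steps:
q(L, H) = ⅓ (q(L, H) = 1/3 = ⅓)
4213 + q((-11 + 12) - 19, -45) = 4213 + ⅓ = 12640/3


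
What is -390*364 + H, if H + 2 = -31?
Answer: -141993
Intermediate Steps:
H = -33 (H = -2 - 31 = -33)
-390*364 + H = -390*364 - 33 = -141960 - 33 = -141993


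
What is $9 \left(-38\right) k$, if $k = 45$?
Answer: $-15390$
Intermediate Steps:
$9 \left(-38\right) k = 9 \left(-38\right) 45 = \left(-342\right) 45 = -15390$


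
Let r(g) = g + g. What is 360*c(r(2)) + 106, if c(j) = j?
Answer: 1546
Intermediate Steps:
r(g) = 2*g
360*c(r(2)) + 106 = 360*(2*2) + 106 = 360*4 + 106 = 1440 + 106 = 1546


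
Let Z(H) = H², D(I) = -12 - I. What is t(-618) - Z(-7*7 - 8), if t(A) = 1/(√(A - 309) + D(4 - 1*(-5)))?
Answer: -1481551/456 - I*√103/456 ≈ -3249.0 - 0.022256*I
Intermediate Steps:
t(A) = 1/(-21 + √(-309 + A)) (t(A) = 1/(√(A - 309) + (-12 - (4 - 1*(-5)))) = 1/(√(-309 + A) + (-12 - (4 + 5))) = 1/(√(-309 + A) + (-12 - 1*9)) = 1/(√(-309 + A) + (-12 - 9)) = 1/(√(-309 + A) - 21) = 1/(-21 + √(-309 + A)))
t(-618) - Z(-7*7 - 8) = 1/(-21 + √(-309 - 618)) - (-7*7 - 8)² = 1/(-21 + √(-927)) - (-49 - 8)² = 1/(-21 + 3*I*√103) - 1*(-57)² = 1/(-21 + 3*I*√103) - 1*3249 = 1/(-21 + 3*I*√103) - 3249 = -3249 + 1/(-21 + 3*I*√103)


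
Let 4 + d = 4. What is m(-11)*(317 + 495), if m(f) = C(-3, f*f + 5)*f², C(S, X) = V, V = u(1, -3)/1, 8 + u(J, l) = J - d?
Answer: -687764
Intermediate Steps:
d = 0 (d = -4 + 4 = 0)
u(J, l) = -8 + J (u(J, l) = -8 + (J - 1*0) = -8 + (J + 0) = -8 + J)
V = -7 (V = (-8 + 1)/1 = -7*1 = -7)
C(S, X) = -7
m(f) = -7*f²
m(-11)*(317 + 495) = (-7*(-11)²)*(317 + 495) = -7*121*812 = -847*812 = -687764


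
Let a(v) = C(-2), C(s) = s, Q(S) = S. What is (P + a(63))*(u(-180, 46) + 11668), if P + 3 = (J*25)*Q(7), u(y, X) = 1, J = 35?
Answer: 71414280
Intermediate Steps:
a(v) = -2
P = 6122 (P = -3 + (35*25)*7 = -3 + 875*7 = -3 + 6125 = 6122)
(P + a(63))*(u(-180, 46) + 11668) = (6122 - 2)*(1 + 11668) = 6120*11669 = 71414280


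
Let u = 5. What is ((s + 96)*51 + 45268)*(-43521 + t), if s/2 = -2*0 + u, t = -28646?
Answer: -3656990558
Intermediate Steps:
s = 10 (s = 2*(-2*0 + 5) = 2*(0 + 5) = 2*5 = 10)
((s + 96)*51 + 45268)*(-43521 + t) = ((10 + 96)*51 + 45268)*(-43521 - 28646) = (106*51 + 45268)*(-72167) = (5406 + 45268)*(-72167) = 50674*(-72167) = -3656990558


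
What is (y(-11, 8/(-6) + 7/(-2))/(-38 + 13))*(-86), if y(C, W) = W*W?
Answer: 36163/450 ≈ 80.362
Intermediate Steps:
y(C, W) = W**2
(y(-11, 8/(-6) + 7/(-2))/(-38 + 13))*(-86) = ((8/(-6) + 7/(-2))**2/(-38 + 13))*(-86) = ((8*(-1/6) + 7*(-1/2))**2/(-25))*(-86) = ((-4/3 - 7/2)**2*(-1/25))*(-86) = ((-29/6)**2*(-1/25))*(-86) = ((841/36)*(-1/25))*(-86) = -841/900*(-86) = 36163/450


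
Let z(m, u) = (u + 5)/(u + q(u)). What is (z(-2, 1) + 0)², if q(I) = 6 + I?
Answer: 9/16 ≈ 0.56250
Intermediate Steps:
z(m, u) = (5 + u)/(6 + 2*u) (z(m, u) = (u + 5)/(u + (6 + u)) = (5 + u)/(6 + 2*u))
(z(-2, 1) + 0)² = ((5 + 1)/(2*(3 + 1)) + 0)² = ((½)*6/4 + 0)² = ((½)*(¼)*6 + 0)² = (¾ + 0)² = (¾)² = 9/16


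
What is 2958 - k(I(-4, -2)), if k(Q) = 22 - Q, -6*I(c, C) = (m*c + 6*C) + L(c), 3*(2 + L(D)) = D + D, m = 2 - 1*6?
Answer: 26425/9 ≈ 2936.1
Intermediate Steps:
m = -4 (m = 2 - 6 = -4)
L(D) = -2 + 2*D/3 (L(D) = -2 + (D + D)/3 = -2 + (2*D)/3 = -2 + 2*D/3)
I(c, C) = ⅓ - C + 5*c/9 (I(c, C) = -((-4*c + 6*C) + (-2 + 2*c/3))/6 = -(-2 + 6*C - 10*c/3)/6 = ⅓ - C + 5*c/9)
2958 - k(I(-4, -2)) = 2958 - (22 - (⅓ - 1*(-2) + (5/9)*(-4))) = 2958 - (22 - (⅓ + 2 - 20/9)) = 2958 - (22 - 1*⅑) = 2958 - (22 - ⅑) = 2958 - 1*197/9 = 2958 - 197/9 = 26425/9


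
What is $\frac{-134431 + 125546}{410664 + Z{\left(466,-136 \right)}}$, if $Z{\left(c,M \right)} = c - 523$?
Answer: $- \frac{8885}{410607} \approx -0.021639$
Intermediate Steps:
$Z{\left(c,M \right)} = -523 + c$
$\frac{-134431 + 125546}{410664 + Z{\left(466,-136 \right)}} = \frac{-134431 + 125546}{410664 + \left(-523 + 466\right)} = - \frac{8885}{410664 - 57} = - \frac{8885}{410607}$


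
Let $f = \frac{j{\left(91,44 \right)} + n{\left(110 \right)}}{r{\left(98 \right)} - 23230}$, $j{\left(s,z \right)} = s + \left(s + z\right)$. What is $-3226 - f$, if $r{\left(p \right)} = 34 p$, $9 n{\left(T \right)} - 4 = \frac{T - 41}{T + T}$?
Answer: $- \frac{127097628611}{39398040} \approx -3226.0$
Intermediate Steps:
$n{\left(T \right)} = \frac{4}{9} + \frac{-41 + T}{18 T}$ ($n{\left(T \right)} = \frac{4}{9} + \frac{\left(T - 41\right) \frac{1}{T + T}}{9} = \frac{4}{9} + \frac{\left(-41 + T\right) \frac{1}{2 T}}{9} = \frac{4}{9} + \frac{\frac{1}{2} \frac{1}{T} \left(-41 + T\right)}{9} = \frac{4}{9} + \frac{-41 + T}{18 T}$)
$j{\left(s,z \right)} = z + 2 s$
$f = - \frac{448429}{39398040}$ ($f = \frac{\left(44 + 2 \cdot 91\right) + \frac{-41 + 9 \cdot 110}{18 \cdot 110}}{34 \cdot 98 - 23230} = \frac{\left(44 + 182\right) + \frac{1}{18} \cdot \frac{1}{110} \left(-41 + 990\right)}{3332 - 23230} = \frac{226 + \frac{1}{18} \cdot \frac{1}{110} \cdot 949}{-19898} = \left(226 + \frac{949}{1980}\right) \left(- \frac{1}{19898}\right) = \frac{448429}{1980} \left(- \frac{1}{19898}\right) = - \frac{448429}{39398040} \approx -0.011382$)
$-3226 - f = -3226 - - \frac{448429}{39398040} = -3226 + \frac{448429}{39398040} = - \frac{127097628611}{39398040}$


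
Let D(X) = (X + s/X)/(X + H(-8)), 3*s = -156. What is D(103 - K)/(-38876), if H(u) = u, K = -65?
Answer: -7043/261246720 ≈ -2.6959e-5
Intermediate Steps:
s = -52 (s = (⅓)*(-156) = -52)
D(X) = (X - 52/X)/(-8 + X) (D(X) = (X - 52/X)/(X - 8) = (X - 52/X)/(-8 + X))
D(103 - K)/(-38876) = ((-52 + (103 - 1*(-65))²)/((103 - 1*(-65))*(-8 + (103 - 1*(-65)))))/(-38876) = ((-52 + (103 + 65)²)/((103 + 65)*(-8 + (103 + 65))))*(-1/38876) = ((-52 + 168²)/(168*(-8 + 168)))*(-1/38876) = ((1/168)*(-52 + 28224)/160)*(-1/38876) = ((1/168)*(1/160)*28172)*(-1/38876) = (7043/6720)*(-1/38876) = -7043/261246720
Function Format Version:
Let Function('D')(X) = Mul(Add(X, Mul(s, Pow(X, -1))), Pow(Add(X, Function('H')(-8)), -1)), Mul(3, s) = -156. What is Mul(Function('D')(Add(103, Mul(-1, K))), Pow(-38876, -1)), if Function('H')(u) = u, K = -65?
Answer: Rational(-7043, 261246720) ≈ -2.6959e-5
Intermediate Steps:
s = -52 (s = Mul(Rational(1, 3), -156) = -52)
Function('D')(X) = Mul(Pow(Add(-8, X), -1), Add(X, Mul(-52, Pow(X, -1)))) (Function('D')(X) = Mul(Add(X, Mul(-52, Pow(X, -1))), Pow(Add(X, -8), -1)) = Mul(Add(X, Mul(-52, Pow(X, -1))), Pow(Add(-8, X), -1)) = Mul(Pow(Add(-8, X), -1), Add(X, Mul(-52, Pow(X, -1)))))
Mul(Function('D')(Add(103, Mul(-1, K))), Pow(-38876, -1)) = Mul(Mul(Pow(Add(103, Mul(-1, -65)), -1), Pow(Add(-8, Add(103, Mul(-1, -65))), -1), Add(-52, Pow(Add(103, Mul(-1, -65)), 2))), Pow(-38876, -1)) = Mul(Mul(Pow(Add(103, 65), -1), Pow(Add(-8, Add(103, 65)), -1), Add(-52, Pow(Add(103, 65), 2))), Rational(-1, 38876)) = Mul(Mul(Pow(168, -1), Pow(Add(-8, 168), -1), Add(-52, Pow(168, 2))), Rational(-1, 38876)) = Mul(Mul(Rational(1, 168), Pow(160, -1), Add(-52, 28224)), Rational(-1, 38876)) = Mul(Mul(Rational(1, 168), Rational(1, 160), 28172), Rational(-1, 38876)) = Mul(Rational(7043, 6720), Rational(-1, 38876)) = Rational(-7043, 261246720)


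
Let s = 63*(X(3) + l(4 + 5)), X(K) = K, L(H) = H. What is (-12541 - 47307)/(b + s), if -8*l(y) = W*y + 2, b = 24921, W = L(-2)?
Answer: -14962/6309 ≈ -2.3715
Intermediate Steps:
W = -2
l(y) = -1/4 + y/4 (l(y) = -(-2*y + 2)/8 = -(2 - 2*y)/8 = -1/4 + y/4)
s = 315 (s = 63*(3 + (-1/4 + (4 + 5)/4)) = 63*(3 + (-1/4 + (1/4)*9)) = 63*(3 + (-1/4 + 9/4)) = 63*(3 + 2) = 63*5 = 315)
(-12541 - 47307)/(b + s) = (-12541 - 47307)/(24921 + 315) = -59848/25236 = -59848*1/25236 = -14962/6309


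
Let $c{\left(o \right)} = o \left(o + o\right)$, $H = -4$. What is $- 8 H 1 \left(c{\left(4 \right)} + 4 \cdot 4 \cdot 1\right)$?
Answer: $1536$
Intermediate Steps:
$c{\left(o \right)} = 2 o^{2}$ ($c{\left(o \right)} = o 2 o = 2 o^{2}$)
$- 8 H 1 \left(c{\left(4 \right)} + 4 \cdot 4 \cdot 1\right) = \left(-8\right) \left(-4\right) 1 \left(2 \cdot 4^{2} + 4 \cdot 4 \cdot 1\right) = 32 \cdot 1 \left(2 \cdot 16 + 16 \cdot 1\right) = 32 \cdot 1 \left(32 + 16\right) = 32 \cdot 1 \cdot 48 = 32 \cdot 48 = 1536$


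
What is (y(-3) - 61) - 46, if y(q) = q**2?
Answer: -98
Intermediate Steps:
(y(-3) - 61) - 46 = ((-3)**2 - 61) - 46 = (9 - 61) - 46 = -52 - 46 = -98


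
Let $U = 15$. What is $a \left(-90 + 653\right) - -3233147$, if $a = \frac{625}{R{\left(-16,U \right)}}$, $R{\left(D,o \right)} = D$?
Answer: $\frac{51378477}{16} \approx 3.2112 \cdot 10^{6}$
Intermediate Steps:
$a = - \frac{625}{16}$ ($a = \frac{625}{-16} = 625 \left(- \frac{1}{16}\right) = - \frac{625}{16} \approx -39.063$)
$a \left(-90 + 653\right) - -3233147 = - \frac{625 \left(-90 + 653\right)}{16} - -3233147 = \left(- \frac{625}{16}\right) 563 + 3233147 = - \frac{351875}{16} + 3233147 = \frac{51378477}{16}$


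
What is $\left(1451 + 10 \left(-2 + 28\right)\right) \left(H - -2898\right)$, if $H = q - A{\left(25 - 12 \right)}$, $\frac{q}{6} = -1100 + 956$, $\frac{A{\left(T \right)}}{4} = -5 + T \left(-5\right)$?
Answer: $3959254$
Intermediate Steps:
$A{\left(T \right)} = -20 - 20 T$ ($A{\left(T \right)} = 4 \left(-5 + T \left(-5\right)\right) = 4 \left(-5 - 5 T\right) = -20 - 20 T$)
$q = -864$ ($q = 6 \left(-1100 + 956\right) = 6 \left(-144\right) = -864$)
$H = -584$ ($H = -864 - \left(-20 - 20 \left(25 - 12\right)\right) = -864 - \left(-20 - 260\right) = -864 - -280 = -864 + 280 = -584$)
$\left(1451 + 10 \left(-2 + 28\right)\right) \left(H - -2898\right) = \left(1451 + 10 \left(-2 + 28\right)\right) \left(-584 - -2898\right) = \left(1451 + 10 \cdot 26\right) \left(-584 + 2898\right) = \left(1451 + 260\right) 2314 = 1711 \cdot 2314 = 3959254$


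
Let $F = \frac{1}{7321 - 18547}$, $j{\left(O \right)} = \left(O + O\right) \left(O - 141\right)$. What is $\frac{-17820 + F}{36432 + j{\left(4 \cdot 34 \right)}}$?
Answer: $- \frac{200047321}{393718272} \approx -0.5081$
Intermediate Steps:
$j{\left(O \right)} = 2 O \left(-141 + O\right)$
$F = - \frac{1}{11226}$ ($F = \frac{1}{-11226} = - \frac{1}{11226} \approx -8.9079 \cdot 10^{-5}$)
$\frac{-17820 + F}{36432 + j{\left(4 \cdot 34 \right)}} = \frac{-17820 - \frac{1}{11226}}{36432 + 2 \cdot 4 \cdot 34 \left(-141 + 4 \cdot 34\right)} = - \frac{200047321}{11226 \left(36432 + 2 \cdot 136 \left(-141 + 136\right)\right)} = - \frac{200047321}{11226 \left(36432 + 2 \cdot 136 \left(-5\right)\right)} = - \frac{200047321}{11226 \left(36432 - 1360\right)} = - \frac{200047321}{11226 \cdot 35072} = \left(- \frac{200047321}{11226}\right) \frac{1}{35072} = - \frac{200047321}{393718272}$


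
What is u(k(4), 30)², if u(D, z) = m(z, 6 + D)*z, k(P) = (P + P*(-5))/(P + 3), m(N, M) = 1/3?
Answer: 100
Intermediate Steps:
m(N, M) = ⅓
k(P) = -4*P/(3 + P) (k(P) = (P - 5*P)/(3 + P) = (-4*P)/(3 + P) = -4*P/(3 + P))
u(D, z) = z/3
u(k(4), 30)² = ((⅓)*30)² = 10² = 100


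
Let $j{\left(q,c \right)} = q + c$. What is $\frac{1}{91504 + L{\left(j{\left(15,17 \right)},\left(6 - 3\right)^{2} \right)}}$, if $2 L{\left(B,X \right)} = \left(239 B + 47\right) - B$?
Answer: $\frac{2}{190671} \approx 1.0489 \cdot 10^{-5}$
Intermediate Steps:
$j{\left(q,c \right)} = c + q$
$L{\left(B,X \right)} = \frac{47}{2} + 119 B$ ($L{\left(B,X \right)} = \frac{\left(239 B + 47\right) - B}{2} = \frac{\left(47 + 239 B\right) - B}{2} = \frac{47 + 238 B}{2} = \frac{47}{2} + 119 B$)
$\frac{1}{91504 + L{\left(j{\left(15,17 \right)},\left(6 - 3\right)^{2} \right)}} = \frac{1}{91504 + \left(\frac{47}{2} + 119 \left(17 + 15\right)\right)} = \frac{1}{91504 + \left(\frac{47}{2} + 119 \cdot 32\right)} = \frac{1}{91504 + \left(\frac{47}{2} + 3808\right)} = \frac{1}{91504 + \frac{7663}{2}} = \frac{1}{\frac{190671}{2}} = \frac{2}{190671}$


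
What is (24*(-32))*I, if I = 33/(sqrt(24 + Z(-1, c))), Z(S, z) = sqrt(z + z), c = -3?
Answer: -25344/sqrt(24 + I*sqrt(6)) ≈ -5153.3 + 262.3*I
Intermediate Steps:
Z(S, z) = sqrt(2)*sqrt(z) (Z(S, z) = sqrt(2*z) = sqrt(2)*sqrt(z))
I = 33/sqrt(24 + I*sqrt(6)) (I = 33/(sqrt(24 + sqrt(2)*sqrt(-3))) = 33/(sqrt(24 + sqrt(2)*(I*sqrt(3)))) = 33/(sqrt(24 + I*sqrt(6))) = 33/sqrt(24 + I*sqrt(6)) ≈ 6.71 - 0.34153*I)
(24*(-32))*I = (24*(-32))*(33/sqrt(24 + I*sqrt(6))) = -25344/sqrt(24 + I*sqrt(6))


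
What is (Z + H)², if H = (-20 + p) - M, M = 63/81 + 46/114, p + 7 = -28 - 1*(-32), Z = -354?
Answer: 4182079561/29241 ≈ 1.4302e+5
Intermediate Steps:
p = -3 (p = -7 + (-28 - 1*(-32)) = -7 + (-28 + 32) = -7 + 4 = -3)
M = 202/171 (M = 63*(1/81) + 46*(1/114) = 7/9 + 23/57 = 202/171 ≈ 1.1813)
H = -4135/171 (H = (-20 - 3) - 1*202/171 = -23 - 202/171 = -4135/171 ≈ -24.181)
(Z + H)² = (-354 - 4135/171)² = (-64669/171)² = 4182079561/29241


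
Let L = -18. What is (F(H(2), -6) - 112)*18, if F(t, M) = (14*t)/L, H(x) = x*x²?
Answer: -2128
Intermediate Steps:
H(x) = x³
F(t, M) = -7*t/9 (F(t, M) = (14*t)/(-18) = (14*t)*(-1/18) = -7*t/9)
(F(H(2), -6) - 112)*18 = (-7/9*2³ - 112)*18 = (-7/9*8 - 112)*18 = (-56/9 - 112)*18 = -1064/9*18 = -2128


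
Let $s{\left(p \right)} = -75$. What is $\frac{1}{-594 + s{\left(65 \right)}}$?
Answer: $- \frac{1}{669} \approx -0.0014948$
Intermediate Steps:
$\frac{1}{-594 + s{\left(65 \right)}} = \frac{1}{-594 - 75} = \frac{1}{-669} = - \frac{1}{669}$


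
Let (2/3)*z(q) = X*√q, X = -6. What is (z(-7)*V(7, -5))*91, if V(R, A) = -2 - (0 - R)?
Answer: -4095*I*√7 ≈ -10834.0*I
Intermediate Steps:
V(R, A) = -2 + R (V(R, A) = -2 - (-1)*R = -2 + R)
z(q) = -9*√q (z(q) = 3*(-6*√q)/2 = -9*√q)
(z(-7)*V(7, -5))*91 = ((-9*I*√7)*(-2 + 7))*91 = (-9*I*√7*5)*91 = -45*I*√7*91 = -4095*I*√7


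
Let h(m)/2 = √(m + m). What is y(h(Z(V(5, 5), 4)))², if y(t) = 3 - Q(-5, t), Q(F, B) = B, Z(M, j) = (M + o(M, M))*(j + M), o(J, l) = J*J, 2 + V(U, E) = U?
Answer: 681 - 24*√42 ≈ 525.46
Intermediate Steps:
V(U, E) = -2 + U
o(J, l) = J²
Z(M, j) = (M + j)*(M + M²) (Z(M, j) = (M + M²)*(j + M) = (M + M²)*(M + j) = (M + j)*(M + M²))
h(m) = 2*√2*√m (h(m) = 2*√(m + m) = 2*√(2*m) = 2*(√2*√m) = 2*√2*√m)
y(t) = 3 - t
y(h(Z(V(5, 5), 4)))² = (3 - 2*√2*√((-2 + 5)*((-2 + 5) + 4 + (-2 + 5)² + (-2 + 5)*4)))² = (3 - 2*√2*√(3*(3 + 4 + 3² + 3*4)))² = (3 - 2*√2*√(3*(3 + 4 + 9 + 12)))² = (3 - 2*√2*√(3*28))² = (3 - 2*√2*√84)² = (3 - 2*√2*2*√21)² = (3 - 4*√42)²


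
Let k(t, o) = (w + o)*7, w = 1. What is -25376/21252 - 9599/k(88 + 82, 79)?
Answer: -7793161/425040 ≈ -18.335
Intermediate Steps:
k(t, o) = 7 + 7*o (k(t, o) = (1 + o)*7 = 7 + 7*o)
-25376/21252 - 9599/k(88 + 82, 79) = -25376/21252 - 9599/(7 + 7*79) = -25376*1/21252 - 9599/(7 + 553) = -6344/5313 - 9599/560 = -7793161/425040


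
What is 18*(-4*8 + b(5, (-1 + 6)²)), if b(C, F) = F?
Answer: -126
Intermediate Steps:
18*(-4*8 + b(5, (-1 + 6)²)) = 18*(-4*8 + (-1 + 6)²) = 18*(-32 + 5²) = 18*(-32 + 25) = 18*(-7) = -126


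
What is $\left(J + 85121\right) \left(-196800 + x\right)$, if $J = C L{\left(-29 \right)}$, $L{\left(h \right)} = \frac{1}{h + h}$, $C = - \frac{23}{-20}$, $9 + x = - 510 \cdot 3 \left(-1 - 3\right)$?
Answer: $- \frac{18828696122193}{1160} \approx -1.6232 \cdot 10^{10}$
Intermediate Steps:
$x = 6111$ ($x = -9 - 510 \cdot 3 \left(-1 - 3\right) = -9 - 510 \cdot 3 \left(-4\right) = -9 - -6120 = -9 + 6120 = 6111$)
$C = \frac{23}{20}$ ($C = \left(-23\right) \left(- \frac{1}{20}\right) = \frac{23}{20} \approx 1.15$)
$L{\left(h \right)} = \frac{1}{2 h}$
$J = - \frac{23}{1160}$ ($J = \frac{23 \frac{1}{2 \left(-29\right)}}{20} = \frac{23 \cdot \frac{1}{2} \left(- \frac{1}{29}\right)}{20} = \frac{23}{20} \left(- \frac{1}{58}\right) = - \frac{23}{1160} \approx -0.019828$)
$\left(J + 85121\right) \left(-196800 + x\right) = \left(- \frac{23}{1160} + 85121\right) \left(-196800 + 6111\right) = \frac{98740337}{1160} \left(-190689\right) = - \frac{18828696122193}{1160}$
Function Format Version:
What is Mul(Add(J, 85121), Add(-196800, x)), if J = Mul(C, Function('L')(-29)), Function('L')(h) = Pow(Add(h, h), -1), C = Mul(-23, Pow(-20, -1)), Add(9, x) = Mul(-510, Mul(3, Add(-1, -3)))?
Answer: Rational(-18828696122193, 1160) ≈ -1.6232e+10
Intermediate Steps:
x = 6111 (x = Add(-9, Mul(-510, Mul(3, Add(-1, -3)))) = Add(-9, Mul(-510, Mul(3, -4))) = Add(-9, Mul(-510, -12)) = Add(-9, 6120) = 6111)
C = Rational(23, 20) (C = Mul(-23, Rational(-1, 20)) = Rational(23, 20) ≈ 1.1500)
Function('L')(h) = Mul(Rational(1, 2), Pow(h, -1)) (Function('L')(h) = Pow(Mul(2, h), -1) = Mul(Rational(1, 2), Pow(h, -1)))
J = Rational(-23, 1160) (J = Mul(Rational(23, 20), Mul(Rational(1, 2), Pow(-29, -1))) = Mul(Rational(23, 20), Mul(Rational(1, 2), Rational(-1, 29))) = Mul(Rational(23, 20), Rational(-1, 58)) = Rational(-23, 1160) ≈ -0.019828)
Mul(Add(J, 85121), Add(-196800, x)) = Mul(Add(Rational(-23, 1160), 85121), Add(-196800, 6111)) = Mul(Rational(98740337, 1160), -190689) = Rational(-18828696122193, 1160)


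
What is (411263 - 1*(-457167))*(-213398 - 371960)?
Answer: -508342447940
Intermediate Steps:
(411263 - 1*(-457167))*(-213398 - 371960) = (411263 + 457167)*(-585358) = 868430*(-585358) = -508342447940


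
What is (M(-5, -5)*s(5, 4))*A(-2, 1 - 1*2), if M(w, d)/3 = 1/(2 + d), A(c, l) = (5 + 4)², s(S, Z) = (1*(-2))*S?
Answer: 810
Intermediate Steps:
s(S, Z) = -2*S
A(c, l) = 81 (A(c, l) = 9² = 81)
M(w, d) = 3/(2 + d)
(M(-5, -5)*s(5, 4))*A(-2, 1 - 1*2) = ((3/(2 - 5))*(-2*5))*81 = ((3/(-3))*(-10))*81 = ((3*(-⅓))*(-10))*81 = -1*(-10)*81 = 10*81 = 810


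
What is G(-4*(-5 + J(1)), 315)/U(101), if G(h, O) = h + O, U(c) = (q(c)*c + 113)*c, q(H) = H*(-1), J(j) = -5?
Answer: -355/1018888 ≈ -0.00034842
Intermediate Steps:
q(H) = -H
U(c) = c*(113 - c²) (U(c) = ((-c)*c + 113)*c = (-c² + 113)*c = (113 - c²)*c = c*(113 - c²))
G(h, O) = O + h
G(-4*(-5 + J(1)), 315)/U(101) = (315 - 4*(-5 - 5))/((101*(113 - 1*101²))) = (315 - 4*(-10))/((101*(113 - 1*10201))) = (315 + 40)/((101*(113 - 10201))) = 355/((101*(-10088))) = 355/(-1018888) = 355*(-1/1018888) = -355/1018888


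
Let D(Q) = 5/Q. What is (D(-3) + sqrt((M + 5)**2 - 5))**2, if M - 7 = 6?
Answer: 2896/9 - 10*sqrt(319)/3 ≈ 262.24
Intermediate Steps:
M = 13 (M = 7 + 6 = 13)
(D(-3) + sqrt((M + 5)**2 - 5))**2 = (5/(-3) + sqrt((13 + 5)**2 - 5))**2 = (5*(-1/3) + sqrt(18**2 - 5))**2 = (-5/3 + sqrt(324 - 5))**2 = (-5/3 + sqrt(319))**2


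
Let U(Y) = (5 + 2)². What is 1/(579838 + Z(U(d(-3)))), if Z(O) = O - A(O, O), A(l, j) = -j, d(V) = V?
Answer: 1/579936 ≈ 1.7243e-6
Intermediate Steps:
U(Y) = 49 (U(Y) = 7² = 49)
Z(O) = 2*O (Z(O) = O - (-1)*O = O + O = 2*O)
1/(579838 + Z(U(d(-3)))) = 1/(579838 + 2*49) = 1/(579838 + 98) = 1/579936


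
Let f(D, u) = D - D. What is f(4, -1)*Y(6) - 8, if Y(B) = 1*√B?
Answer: -8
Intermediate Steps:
Y(B) = √B
f(D, u) = 0
f(4, -1)*Y(6) - 8 = 0*√6 - 8 = 0 - 8 = -8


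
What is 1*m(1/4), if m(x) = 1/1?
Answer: 1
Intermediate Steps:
m(x) = 1 (m(x) = 1*1 = 1)
1*m(1/4) = 1*1 = 1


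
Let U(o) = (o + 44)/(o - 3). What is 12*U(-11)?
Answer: -198/7 ≈ -28.286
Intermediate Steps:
U(o) = (44 + o)/(-3 + o)
12*U(-11) = 12*((44 - 11)/(-3 - 11)) = 12*(33/(-14)) = 12*(-1/14*33) = 12*(-33/14) = -198/7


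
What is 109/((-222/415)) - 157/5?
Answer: -261029/1110 ≈ -235.16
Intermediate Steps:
109/((-222/415)) - 157/5 = 109/((-222*1/415)) - 157*⅕ = 109/(-222/415) - 157/5 = 109*(-415/222) - 157/5 = -45235/222 - 157/5 = -261029/1110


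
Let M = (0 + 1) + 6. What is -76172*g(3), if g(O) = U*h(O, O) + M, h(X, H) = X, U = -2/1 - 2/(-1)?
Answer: -533204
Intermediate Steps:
U = 0 (U = -2*1 - 2*(-1) = -2 + 2 = 0)
M = 7 (M = 1 + 6 = 7)
g(O) = 7 (g(O) = 0*O + 7 = 0 + 7 = 7)
-76172*g(3) = -76172*7 = -533204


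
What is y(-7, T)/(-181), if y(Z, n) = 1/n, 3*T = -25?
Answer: 3/4525 ≈ 0.00066298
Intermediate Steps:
T = -25/3 (T = (1/3)*(-25) = -25/3 ≈ -8.3333)
y(-7, T)/(-181) = 1/(-25/3*(-181)) = -3/25*(-1/181) = 3/4525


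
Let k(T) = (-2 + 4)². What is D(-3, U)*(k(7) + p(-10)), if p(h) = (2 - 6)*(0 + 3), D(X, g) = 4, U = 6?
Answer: -32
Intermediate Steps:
p(h) = -12 (p(h) = -4*3 = -12)
k(T) = 4 (k(T) = 2² = 4)
D(-3, U)*(k(7) + p(-10)) = 4*(4 - 12) = 4*(-8) = -32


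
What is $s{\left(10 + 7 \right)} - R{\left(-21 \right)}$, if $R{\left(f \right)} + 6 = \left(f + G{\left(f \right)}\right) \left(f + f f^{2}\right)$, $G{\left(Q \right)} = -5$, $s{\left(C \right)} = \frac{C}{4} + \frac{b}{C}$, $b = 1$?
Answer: $- \frac{16409875}{68} \approx -2.4132 \cdot 10^{5}$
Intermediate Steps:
$s{\left(C \right)} = \frac{1}{C} + \frac{C}{4}$ ($s{\left(C \right)} = \frac{C}{4} + 1 \frac{1}{C} = C \frac{1}{4} + \frac{1}{C} = \frac{C}{4} + \frac{1}{C} = \frac{1}{C} + \frac{C}{4}$)
$R{\left(f \right)} = -6 + \left(-5 + f\right) \left(f + f^{3}\right)$ ($R{\left(f \right)} = -6 + \left(f - 5\right) \left(f + f f^{2}\right) = -6 + \left(-5 + f\right) \left(f + f^{3}\right)$)
$s{\left(10 + 7 \right)} - R{\left(-21 \right)} = \left(\frac{1}{10 + 7} + \frac{10 + 7}{4}\right) - \left(-6 + \left(-21\right)^{2} + \left(-21\right)^{4} - -105 - 5 \left(-21\right)^{3}\right) = \left(\frac{1}{17} + \frac{1}{4} \cdot 17\right) - \left(-6 + 441 + 194481 + 105 - -46305\right) = \left(\frac{1}{17} + \frac{17}{4}\right) - \left(-6 + 441 + 194481 + 105 + 46305\right) = \frac{293}{68} - 241326 = - \frac{16409875}{68}$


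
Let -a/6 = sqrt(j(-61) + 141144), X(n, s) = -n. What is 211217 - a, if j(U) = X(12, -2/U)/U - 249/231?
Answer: 211217 + 6*sqrt(3113872528613)/4697 ≈ 2.1347e+5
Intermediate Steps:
j(U) = -83/77 - 12/U (j(U) = (-1*12)/U - 249/231 = -12/U - 249*1/231 = -12/U - 83/77 = -83/77 - 12/U)
a = -6*sqrt(3113872528613)/4697 (a = -6*sqrt((-83/77 - 12/(-61)) + 141144) = -6*sqrt((-83/77 - 12*(-1/61)) + 141144) = -6*sqrt((-83/77 + 12/61) + 141144) = -6*sqrt(-4139/4697 + 141144) = -6*sqrt(3113872528613)/4697 ≈ -2254.1)
211217 - a = 211217 - (-6)*sqrt(3113872528613)/4697 = 211217 + 6*sqrt(3113872528613)/4697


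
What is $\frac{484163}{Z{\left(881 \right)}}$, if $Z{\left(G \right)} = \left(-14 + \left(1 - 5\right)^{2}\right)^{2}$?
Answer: $\frac{484163}{4} \approx 1.2104 \cdot 10^{5}$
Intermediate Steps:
$Z{\left(G \right)} = 4$ ($Z{\left(G \right)} = \left(-14 + \left(-4\right)^{2}\right)^{2} = \left(-14 + 16\right)^{2} = 2^{2} = 4$)
$\frac{484163}{Z{\left(881 \right)}} = \frac{484163}{4}$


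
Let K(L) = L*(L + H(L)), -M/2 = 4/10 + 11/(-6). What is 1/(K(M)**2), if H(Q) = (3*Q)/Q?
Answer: 50625/14318656 ≈ 0.0035356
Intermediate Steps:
H(Q) = 3
M = 43/15 (M = -2*(4/10 + 11/(-6)) = -2*(4*(1/10) + 11*(-1/6)) = -2*(2/5 - 11/6) = -2*(-43/30) = 43/15 ≈ 2.8667)
K(L) = L*(3 + L) (K(L) = L*(L + 3) = L*(3 + L))
1/(K(M)**2) = 1/((43*(3 + 43/15)/15)**2) = 1/(((43/15)*(88/15))**2) = 1/((3784/225)**2) = 1/(14318656/50625) = 50625/14318656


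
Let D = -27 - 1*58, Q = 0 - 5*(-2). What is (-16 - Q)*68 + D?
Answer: -1853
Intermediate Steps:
Q = 10 (Q = 0 + 10 = 10)
D = -85 (D = -27 - 58 = -85)
(-16 - Q)*68 + D = (-16 - 1*10)*68 - 85 = (-16 - 10)*68 - 85 = -26*68 - 85 = -1768 - 85 = -1853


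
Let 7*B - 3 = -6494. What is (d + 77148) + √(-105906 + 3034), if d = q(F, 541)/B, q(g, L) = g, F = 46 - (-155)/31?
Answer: 500767311/6491 + 2*I*√25718 ≈ 77148.0 + 320.74*I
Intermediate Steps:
F = 51 (F = 46 - (-155)/31 = 46 - 1*(-5) = 46 + 5 = 51)
B = -6491/7 (B = 3/7 + (⅐)*(-6494) = 3/7 - 6494/7 = -6491/7 ≈ -927.29)
d = -357/6491 (d = 51/(-6491/7) = 51*(-7/6491) = -357/6491 ≈ -0.054999)
(d + 77148) + √(-105906 + 3034) = (-357/6491 + 77148) + √(-105906 + 3034) = 500767311/6491 + √(-102872) = 500767311/6491 + 2*I*√25718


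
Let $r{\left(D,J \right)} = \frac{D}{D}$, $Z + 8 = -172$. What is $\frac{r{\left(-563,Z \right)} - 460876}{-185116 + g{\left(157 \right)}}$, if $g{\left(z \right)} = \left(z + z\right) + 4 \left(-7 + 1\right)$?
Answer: $\frac{460875}{184826} \approx 2.4936$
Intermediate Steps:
$Z = -180$ ($Z = -8 - 172 = -180$)
$r{\left(D,J \right)} = 1$
$g{\left(z \right)} = -24 + 2 z$ ($g{\left(z \right)} = 2 z + 4 \left(-6\right) = 2 z - 24 = -24 + 2 z$)
$\frac{r{\left(-563,Z \right)} - 460876}{-185116 + g{\left(157 \right)}} = \frac{1 - 460876}{-185116 + \left(-24 + 2 \cdot 157\right)} = - \frac{460875}{-185116 + \left(-24 + 314\right)} = - \frac{460875}{-185116 + 290} = - \frac{460875}{-184826} = \left(-460875\right) \left(- \frac{1}{184826}\right) = \frac{460875}{184826}$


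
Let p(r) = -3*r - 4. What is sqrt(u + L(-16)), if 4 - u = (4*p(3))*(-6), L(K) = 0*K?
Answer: 2*I*sqrt(77) ≈ 17.55*I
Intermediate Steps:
p(r) = -4 - 3*r
L(K) = 0
u = -308 (u = 4 - 4*(-4 - 3*3)*(-6) = 4 - 4*(-4 - 9)*(-6) = 4 - 4*(-13)*(-6) = 4 - (-52)*(-6) = 4 - 1*312 = 4 - 312 = -308)
sqrt(u + L(-16)) = sqrt(-308 + 0) = sqrt(-308) = 2*I*sqrt(77)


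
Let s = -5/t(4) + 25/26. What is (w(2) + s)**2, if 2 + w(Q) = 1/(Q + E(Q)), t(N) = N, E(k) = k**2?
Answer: 109561/24336 ≈ 4.5020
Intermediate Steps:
w(Q) = -2 + 1/(Q + Q**2)
s = -15/52 (s = -5/4 + 25/26 = -15/52 ≈ -0.28846)
(w(2) + s)**2 = ((1 - 2*2 - 2*2**2)/(2*(1 + 2)) - 15/52)**2 = ((1/2)*(1 - 4 - 2*4)/3 - 15/52)**2 = ((1/2)*(1/3)*(1 - 4 - 8) - 15/52)**2 = ((1/2)*(1/3)*(-11) - 15/52)**2 = (-11/6 - 15/52)**2 = (-331/156)**2 = 109561/24336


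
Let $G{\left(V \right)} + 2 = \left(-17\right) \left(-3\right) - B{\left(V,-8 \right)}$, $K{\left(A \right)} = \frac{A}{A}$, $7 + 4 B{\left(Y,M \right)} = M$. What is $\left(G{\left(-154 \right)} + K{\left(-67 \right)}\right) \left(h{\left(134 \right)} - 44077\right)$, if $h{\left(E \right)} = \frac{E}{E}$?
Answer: $-2369085$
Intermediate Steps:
$h{\left(E \right)} = 1$
$B{\left(Y,M \right)} = - \frac{7}{4} + \frac{M}{4}$
$K{\left(A \right)} = 1$
$G{\left(V \right)} = \frac{211}{4}$ ($G{\left(V \right)} = -2 - \left(- \frac{211}{4} - 2\right) = -2 + \left(51 - \left(- \frac{7}{4} - 2\right)\right) = -2 + \left(51 - - \frac{15}{4}\right) = -2 + \left(51 + \frac{15}{4}\right) = -2 + \frac{219}{4} = \frac{211}{4}$)
$\left(G{\left(-154 \right)} + K{\left(-67 \right)}\right) \left(h{\left(134 \right)} - 44077\right) = \left(\frac{211}{4} + 1\right) \left(1 - 44077\right) = \frac{215}{4} \left(-44076\right) = -2369085$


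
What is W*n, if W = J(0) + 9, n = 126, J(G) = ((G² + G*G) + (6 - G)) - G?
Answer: 1890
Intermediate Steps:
J(G) = 6 - 2*G + 2*G² (J(G) = ((G² + G²) + (6 - G)) - G = (2*G² + (6 - G)) - G = (6 - G + 2*G²) - G = 6 - 2*G + 2*G²)
W = 15 (W = (6 - 2*0 + 2*0²) + 9 = (6 + 0 + 2*0) + 9 = (6 + 0 + 0) + 9 = 6 + 9 = 15)
W*n = 15*126 = 1890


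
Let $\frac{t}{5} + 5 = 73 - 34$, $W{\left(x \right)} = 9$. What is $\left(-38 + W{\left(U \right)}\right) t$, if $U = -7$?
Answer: $-4930$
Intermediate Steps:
$t = 170$ ($t = -25 + 5 \left(73 - 34\right) = -25 + 5 \cdot 39 = -25 + 195 = 170$)
$\left(-38 + W{\left(U \right)}\right) t = \left(-38 + 9\right) 170 = \left(-29\right) 170 = -4930$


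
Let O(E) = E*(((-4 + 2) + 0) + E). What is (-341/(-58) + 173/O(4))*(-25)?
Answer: -159525/232 ≈ -687.61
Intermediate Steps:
O(E) = E*(-2 + E) (O(E) = E*((-2 + 0) + E) = E*(-2 + E))
(-341/(-58) + 173/O(4))*(-25) = (-341/(-58) + 173/((4*(-2 + 4))))*(-25) = (-341*(-1/58) + 173/((4*2)))*(-25) = (341/58 + 173/8)*(-25) = (6381/232)*(-25) = -159525/232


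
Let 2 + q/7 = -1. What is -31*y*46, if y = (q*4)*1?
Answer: 119784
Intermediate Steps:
q = -21 (q = -14 + 7*(-1) = -14 - 7 = -21)
y = -84 (y = -21*4*1 = -84*1 = -84)
-31*y*46 = -31*(-84)*46 = 2604*46 = 119784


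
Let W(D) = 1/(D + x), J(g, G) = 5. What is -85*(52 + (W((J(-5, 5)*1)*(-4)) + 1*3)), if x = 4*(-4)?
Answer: -168215/36 ≈ -4672.6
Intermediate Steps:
x = -16
W(D) = 1/(-16 + D) (W(D) = 1/(D - 16) = 1/(-16 + D))
-85*(52 + (W((J(-5, 5)*1)*(-4)) + 1*3)) = -85*(52 + (1/(-16 + (5*1)*(-4)) + 1*3)) = -85*(52 + (1/(-16 + 5*(-4)) + 3)) = -85*(52 + (1/(-16 - 20) + 3)) = -85*(52 + (1/(-36) + 3)) = -85*(52 + (-1/36 + 3)) = -85*(52 + 107/36) = -85*1979/36 = -168215/36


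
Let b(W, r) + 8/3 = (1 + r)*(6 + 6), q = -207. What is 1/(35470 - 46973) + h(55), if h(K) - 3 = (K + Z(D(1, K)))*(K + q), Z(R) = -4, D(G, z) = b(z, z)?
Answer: -89136748/11503 ≈ -7749.0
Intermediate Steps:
b(W, r) = 28/3 + 12*r (b(W, r) = -8/3 + (1 + r)*(6 + 6) = -8/3 + (1 + r)*12 = -8/3 + (12 + 12*r) = 28/3 + 12*r)
D(G, z) = 28/3 + 12*z
h(K) = 3 + (-207 + K)*(-4 + K) (h(K) = 3 + (K - 4)*(K - 207) = 3 + (-4 + K)*(-207 + K) = 3 + (-207 + K)*(-4 + K))
1/(35470 - 46973) + h(55) = 1/(35470 - 46973) + (831 + 55² - 211*55) = 1/(-11503) + (831 + 3025 - 11605) = -1/11503 - 7749 = -89136748/11503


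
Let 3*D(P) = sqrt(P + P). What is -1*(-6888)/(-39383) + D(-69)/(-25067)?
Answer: -6888/39383 - I*sqrt(138)/75201 ≈ -0.1749 - 0.00015621*I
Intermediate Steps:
D(P) = sqrt(2)*sqrt(P)/3 (D(P) = sqrt(P + P)/3 = sqrt(2*P)/3 = (sqrt(2)*sqrt(P))/3 = sqrt(2)*sqrt(P)/3)
-1*(-6888)/(-39383) + D(-69)/(-25067) = -1*(-6888)/(-39383) + (sqrt(2)*sqrt(-69)/3)/(-25067) = 6888*(-1/39383) + (sqrt(2)*(I*sqrt(69))/3)*(-1/25067) = -6888/39383 + (I*sqrt(138)/3)*(-1/25067) = -6888/39383 - I*sqrt(138)/75201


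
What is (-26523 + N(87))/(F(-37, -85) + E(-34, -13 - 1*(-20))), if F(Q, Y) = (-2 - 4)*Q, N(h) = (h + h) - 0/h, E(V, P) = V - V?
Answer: -8783/74 ≈ -118.69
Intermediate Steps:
E(V, P) = 0
N(h) = 2*h (N(h) = 2*h - 3*0 = 2*h + 0 = 2*h)
F(Q, Y) = -6*Q
(-26523 + N(87))/(F(-37, -85) + E(-34, -13 - 1*(-20))) = (-26523 + 2*87)/(-6*(-37) + 0) = (-26523 + 174)/(222 + 0) = -26349/222 = -26349*1/222 = -8783/74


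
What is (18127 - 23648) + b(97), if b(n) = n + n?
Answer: -5327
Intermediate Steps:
b(n) = 2*n
(18127 - 23648) + b(97) = (18127 - 23648) + 2*97 = -5521 + 194 = -5327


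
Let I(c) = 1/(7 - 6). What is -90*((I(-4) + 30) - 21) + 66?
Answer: -834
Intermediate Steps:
I(c) = 1 (I(c) = 1/1 = 1)
-90*((I(-4) + 30) - 21) + 66 = -90*((1 + 30) - 21) + 66 = -90*(31 - 21) + 66 = -90*10 + 66 = -900 + 66 = -834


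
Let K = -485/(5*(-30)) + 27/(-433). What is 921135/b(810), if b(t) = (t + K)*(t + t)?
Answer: 132950485/190135638 ≈ 0.69924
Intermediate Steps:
K = 41191/12990 (K = -485/(-150) + 27*(-1/433) = -485*(-1/150) - 27/433 = 97/30 - 27/433 = 41191/12990 ≈ 3.1710)
b(t) = 2*t*(41191/12990 + t) (b(t) = (t + 41191/12990)*(t + t) = (41191/12990 + t)*(2*t) = 2*t*(41191/12990 + t))
921135/b(810) = 921135/(((1/6495)*810*(41191 + 12990*810))) = 921135/(((1/6495)*810*(41191 + 10521900))) = 921135/(((1/6495)*810*10563091)) = 921135/(570406914/433) = 921135*(433/570406914) = 132950485/190135638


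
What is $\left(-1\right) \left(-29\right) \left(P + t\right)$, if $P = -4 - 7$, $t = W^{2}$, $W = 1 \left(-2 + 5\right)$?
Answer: $-58$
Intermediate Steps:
$W = 3$ ($W = 1 \cdot 3 = 3$)
$t = 9$ ($t = 3^{2} = 9$)
$P = -11$ ($P = -4 - 7 = -11$)
$\left(-1\right) \left(-29\right) \left(P + t\right) = \left(-1\right) \left(-29\right) \left(-11 + 9\right) = 29 \left(-2\right) = -58$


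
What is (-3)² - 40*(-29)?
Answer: 1169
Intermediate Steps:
(-3)² - 40*(-29) = 9 + 1160 = 1169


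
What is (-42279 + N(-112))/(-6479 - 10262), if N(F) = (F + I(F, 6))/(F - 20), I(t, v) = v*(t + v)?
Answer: 126820/50223 ≈ 2.5251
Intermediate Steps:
N(F) = (36 + 7*F)/(-20 + F) (N(F) = (F + 6*(F + 6))/(F - 20) = (F + 6*(6 + F))/(-20 + F) = (F + (36 + 6*F))/(-20 + F) = (36 + 7*F)/(-20 + F))
(-42279 + N(-112))/(-6479 - 10262) = (-42279 + (36 + 7*(-112))/(-20 - 112))/(-6479 - 10262) = (-42279 + (36 - 784)/(-132))/(-16741) = (-42279 - 1/132*(-748))*(-1/16741) = (-42279 + 17/3)*(-1/16741) = -126820/3*(-1/16741) = 126820/50223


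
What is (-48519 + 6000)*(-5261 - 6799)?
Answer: 512779140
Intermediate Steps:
(-48519 + 6000)*(-5261 - 6799) = -42519*(-12060) = 512779140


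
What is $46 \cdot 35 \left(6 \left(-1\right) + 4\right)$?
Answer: $-3220$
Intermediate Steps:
$46 \cdot 35 \left(6 \left(-1\right) + 4\right) = 1610 \left(-6 + 4\right) = 1610 \left(-2\right) = -3220$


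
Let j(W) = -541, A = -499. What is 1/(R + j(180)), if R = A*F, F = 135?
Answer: -1/67906 ≈ -1.4726e-5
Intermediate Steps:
R = -67365 (R = -499*135 = -67365)
1/(R + j(180)) = 1/(-67365 - 541) = 1/(-67906) = -1/67906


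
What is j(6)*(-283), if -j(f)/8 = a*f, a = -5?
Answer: -67920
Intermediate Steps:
j(f) = 40*f (j(f) = -(-40)*f = 40*f)
j(6)*(-283) = (40*6)*(-283) = 240*(-283) = -67920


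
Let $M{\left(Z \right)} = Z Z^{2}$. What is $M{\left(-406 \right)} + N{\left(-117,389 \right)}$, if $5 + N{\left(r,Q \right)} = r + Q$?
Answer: $-66923149$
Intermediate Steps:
$N{\left(r,Q \right)} = -5 + Q + r$ ($N{\left(r,Q \right)} = -5 + \left(r + Q\right) = -5 + \left(Q + r\right) = -5 + Q + r$)
$M{\left(Z \right)} = Z^{3}$
$M{\left(-406 \right)} + N{\left(-117,389 \right)} = \left(-406\right)^{3} - -267 = -66923416 + 267 = -66923149$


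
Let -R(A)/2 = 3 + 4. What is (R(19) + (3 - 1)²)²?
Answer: 100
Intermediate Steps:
R(A) = -14 (R(A) = -2*(3 + 4) = -2*7 = -14)
(R(19) + (3 - 1)²)² = (-14 + (3 - 1)²)² = (-14 + 2²)² = (-14 + 4)² = (-10)² = 100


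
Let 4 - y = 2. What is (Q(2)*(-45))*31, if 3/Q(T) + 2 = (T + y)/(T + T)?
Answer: 4185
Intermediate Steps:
y = 2 (y = 4 - 1*2 = 4 - 2 = 2)
Q(T) = 3/(-2 + (2 + T)/(2*T)) (Q(T) = 3/(-2 + (T + 2)/(T + T)) = 3/(-2 + (2 + T)/((2*T))) = 3/(-2 + (2 + T)*(1/(2*T))) = 3/(-2 + (2 + T)/(2*T)))
(Q(2)*(-45))*31 = (-6*2/(-2 + 3*2)*(-45))*31 = (-6*2/(-2 + 6)*(-45))*31 = (-6*2/4*(-45))*31 = (-6*2*¼*(-45))*31 = -3*(-45)*31 = 135*31 = 4185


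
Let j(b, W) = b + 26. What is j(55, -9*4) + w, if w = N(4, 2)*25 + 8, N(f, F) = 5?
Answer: 214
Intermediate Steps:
j(b, W) = 26 + b
w = 133 (w = 5*25 + 8 = 125 + 8 = 133)
j(55, -9*4) + w = (26 + 55) + 133 = 81 + 133 = 214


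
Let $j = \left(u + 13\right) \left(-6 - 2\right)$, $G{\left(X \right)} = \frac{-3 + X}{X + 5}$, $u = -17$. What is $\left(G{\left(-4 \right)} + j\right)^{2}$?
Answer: $625$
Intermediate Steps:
$G{\left(X \right)} = \frac{-3 + X}{5 + X}$
$j = 32$ ($j = \left(-17 + 13\right) \left(-6 - 2\right) = \left(-4\right) \left(-8\right) = 32$)
$\left(G{\left(-4 \right)} + j\right)^{2} = \left(\frac{-3 - 4}{5 - 4} + 32\right)^{2} = \left(1^{-1} \left(-7\right) + 32\right)^{2} = \left(1 \left(-7\right) + 32\right)^{2} = \left(-7 + 32\right)^{2} = 25^{2} = 625$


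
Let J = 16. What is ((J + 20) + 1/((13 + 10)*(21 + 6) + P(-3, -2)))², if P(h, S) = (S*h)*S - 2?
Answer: 477553609/368449 ≈ 1296.1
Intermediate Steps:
P(h, S) = -2 + h*S² (P(h, S) = h*S² - 2 = -2 + h*S²)
((J + 20) + 1/((13 + 10)*(21 + 6) + P(-3, -2)))² = ((16 + 20) + 1/((13 + 10)*(21 + 6) + (-2 - 3*(-2)²)))² = (36 + 1/(23*27 + (-2 - 3*4)))² = (36 + 1/(621 + (-2 - 12)))² = (36 + 1/(621 - 14))² = (36 + 1/607)² = (21853/607)² = 477553609/368449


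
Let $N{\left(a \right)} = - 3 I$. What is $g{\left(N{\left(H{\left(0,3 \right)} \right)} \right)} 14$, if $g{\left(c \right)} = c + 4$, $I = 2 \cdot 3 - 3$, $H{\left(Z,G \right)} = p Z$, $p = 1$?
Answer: $-70$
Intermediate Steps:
$H{\left(Z,G \right)} = Z$ ($H{\left(Z,G \right)} = 1 Z = Z$)
$I = 3$ ($I = 6 - 3 = 3$)
$N{\left(a \right)} = -9$ ($N{\left(a \right)} = \left(-3\right) 3 = -9$)
$g{\left(c \right)} = 4 + c$
$g{\left(N{\left(H{\left(0,3 \right)} \right)} \right)} 14 = \left(4 - 9\right) 14 = \left(-5\right) 14 = -70$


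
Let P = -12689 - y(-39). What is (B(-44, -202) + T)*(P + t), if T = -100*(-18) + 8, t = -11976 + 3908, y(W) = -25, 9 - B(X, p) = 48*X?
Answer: -81456028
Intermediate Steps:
B(X, p) = 9 - 48*X
t = -8068
T = 1808 (T = 1800 + 8 = 1808)
P = -12664 (P = -12689 - 1*(-25) = -12689 + 25 = -12664)
(B(-44, -202) + T)*(P + t) = ((9 - 48*(-44)) + 1808)*(-12664 - 8068) = ((9 + 2112) + 1808)*(-20732) = (2121 + 1808)*(-20732) = 3929*(-20732) = -81456028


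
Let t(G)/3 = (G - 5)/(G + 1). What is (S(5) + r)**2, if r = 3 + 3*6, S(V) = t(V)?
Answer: 441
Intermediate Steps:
t(G) = 3*(-5 + G)/(1 + G) (t(G) = 3*((G - 5)/(G + 1)) = 3*((-5 + G)/(1 + G)) = 3*(-5 + G)/(1 + G))
S(V) = 3*(-5 + V)/(1 + V)
r = 21 (r = 3 + 18 = 21)
(S(5) + r)**2 = (3*(-5 + 5)/(1 + 5) + 21)**2 = (3*0/6 + 21)**2 = (3*(1/6)*0 + 21)**2 = (0 + 21)**2 = 21**2 = 441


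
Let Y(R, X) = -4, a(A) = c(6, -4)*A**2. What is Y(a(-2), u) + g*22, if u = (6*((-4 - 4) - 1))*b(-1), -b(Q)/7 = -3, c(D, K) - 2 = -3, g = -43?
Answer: -950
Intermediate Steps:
c(D, K) = -1 (c(D, K) = 2 - 3 = -1)
b(Q) = 21 (b(Q) = -7*(-3) = 21)
a(A) = -A**2
u = -1134 (u = (6*((-4 - 4) - 1))*21 = (6*(-8 - 1))*21 = (6*(-9))*21 = -54*21 = -1134)
Y(a(-2), u) + g*22 = -4 - 43*22 = -4 - 946 = -950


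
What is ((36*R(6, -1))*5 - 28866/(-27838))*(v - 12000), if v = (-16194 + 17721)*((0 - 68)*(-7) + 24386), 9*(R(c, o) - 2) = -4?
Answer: 148459921676322/13919 ≈ 1.0666e+10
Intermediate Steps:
R(c, o) = 14/9 (R(c, o) = 2 + (1/9)*(-4) = 2 - 4/9 = 14/9)
v = 37964274 (v = 1527*(-68*(-7) + 24386) = 1527*(476 + 24386) = 1527*24862 = 37964274)
((36*R(6, -1))*5 - 28866/(-27838))*(v - 12000) = ((36*(14/9))*5 - 28866/(-27838))*(37964274 - 12000) = (56*5 - 28866*(-1/27838))*37952274 = (280 + 14433/13919)*37952274 = (3911753/13919)*37952274 = 148459921676322/13919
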